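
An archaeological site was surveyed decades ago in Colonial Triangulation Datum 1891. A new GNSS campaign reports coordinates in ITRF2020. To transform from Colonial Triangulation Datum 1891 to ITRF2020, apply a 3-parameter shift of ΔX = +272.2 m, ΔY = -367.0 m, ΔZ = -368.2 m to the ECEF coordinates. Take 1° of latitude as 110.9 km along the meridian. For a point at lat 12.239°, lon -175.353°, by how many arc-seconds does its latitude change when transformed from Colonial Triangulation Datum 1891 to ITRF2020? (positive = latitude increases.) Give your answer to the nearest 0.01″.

Δφ = -10.02″

sin φ = 0.211990, cos φ = 0.977272, sin λ = -0.081017, cos λ = -0.996713.
North component: ΔN = −sin φ cos λ·ΔX − sin φ sin λ·ΔY + cos φ·ΔZ = −(0.211990)(-0.996713)(272.2) − (0.211990)(-0.081017)(-367.0) + (0.977272)(-368.2) = -308.62 m.
1° of latitude spans 110900 m, so Δφ = -308.62 / 110900 × 3600 = -10.018″.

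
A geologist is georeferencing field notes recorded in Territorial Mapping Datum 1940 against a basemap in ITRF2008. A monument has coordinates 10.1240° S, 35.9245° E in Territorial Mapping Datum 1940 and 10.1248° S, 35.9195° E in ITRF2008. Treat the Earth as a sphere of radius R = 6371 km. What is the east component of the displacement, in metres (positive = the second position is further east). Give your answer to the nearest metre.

ΔE = -547 m

Δφ = -10.1248° − -10.1240° = -0.0008°; Δλ = 35.9195° − 35.9245° = -0.0050°.
1° along a meridian = πR/180 = 111195 m.
ΔN = Δφ × 111195 = -89.0 m; ΔE = Δλ × 111195 × cos(-10.1240°) = -0.0050 × 111195 × 0.984430 = -547.3 m.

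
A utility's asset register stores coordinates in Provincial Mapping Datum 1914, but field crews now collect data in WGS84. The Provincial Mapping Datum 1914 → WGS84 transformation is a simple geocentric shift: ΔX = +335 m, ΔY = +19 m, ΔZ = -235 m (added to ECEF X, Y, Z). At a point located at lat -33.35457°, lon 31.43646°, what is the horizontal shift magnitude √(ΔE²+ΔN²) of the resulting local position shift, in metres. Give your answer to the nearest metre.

162 m

At φ = -33.35457°, λ = 31.43646°: sin φ = -0.549819, cos φ = 0.835284, sin λ = 0.521553, cos λ = 0.853219.
ΔE = −sin λ·ΔX + cos λ·ΔY = −(0.521553)·(335) + (0.853219)·(19) = -158.51 m.
ΔN = −sin φ cos λ·ΔX − sin φ sin λ·ΔY + cos φ·ΔZ = −(-0.549819)(0.853219)(335) − (-0.549819)(0.521553)(19) + (0.835284)(-235) = -33.69 m.
Horizontal magnitude = √(ΔE² + ΔN²) = √((-158.51)² + (-33.69)²) = 162.05 m.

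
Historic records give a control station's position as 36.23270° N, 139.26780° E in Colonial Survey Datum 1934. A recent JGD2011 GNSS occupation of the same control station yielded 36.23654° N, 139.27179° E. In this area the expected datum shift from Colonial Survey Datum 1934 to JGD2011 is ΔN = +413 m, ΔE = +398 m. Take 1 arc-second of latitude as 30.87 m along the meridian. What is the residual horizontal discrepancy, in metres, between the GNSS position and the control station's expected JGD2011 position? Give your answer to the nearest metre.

Observed coordinate differences: Δφ = +0.00384°, Δλ = +0.00399°.
Converting to metres (1° lat = 111132 m, cos φ = 0.806623): observed ΔN = 426.7 m, observed ΔE = 357.7 m.
Subtracting the expected shift leaves a residual of 426.7 − (413) = 13.7 m north and 357.7 − (398) = -40.3 m east.
Residual distance = √(13.7² + (-40.3)²) = 42.6 m.

43 m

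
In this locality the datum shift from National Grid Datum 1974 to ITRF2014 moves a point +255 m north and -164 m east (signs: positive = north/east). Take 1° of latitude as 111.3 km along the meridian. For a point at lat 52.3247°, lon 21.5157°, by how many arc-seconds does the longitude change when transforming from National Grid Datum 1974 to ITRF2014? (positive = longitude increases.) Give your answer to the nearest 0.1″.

Δλ = -8.7″

At latitude 52.3247°, cos φ = 0.611186.
1° of longitude at this latitude = 111.3 × cos φ = 68.02 km, so Δλ = -164.0 / 68025.0 = -0.0024109° = -8.679″.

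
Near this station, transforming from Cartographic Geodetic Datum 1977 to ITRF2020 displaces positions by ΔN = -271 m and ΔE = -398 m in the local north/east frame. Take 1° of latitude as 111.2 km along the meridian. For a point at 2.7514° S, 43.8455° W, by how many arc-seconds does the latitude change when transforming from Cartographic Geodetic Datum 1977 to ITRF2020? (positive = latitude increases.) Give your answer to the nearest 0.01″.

Δφ = -8.77″

1° of latitude = 111.2 km, so Δφ = -271.0 / 111200 = -0.0024371° = -8.773″.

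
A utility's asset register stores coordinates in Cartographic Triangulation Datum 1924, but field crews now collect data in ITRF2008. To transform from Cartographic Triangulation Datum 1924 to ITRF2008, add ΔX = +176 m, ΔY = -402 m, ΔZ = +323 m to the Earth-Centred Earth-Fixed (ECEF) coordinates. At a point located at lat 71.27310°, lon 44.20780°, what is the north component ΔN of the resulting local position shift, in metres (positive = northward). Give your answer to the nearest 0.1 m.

The local north axis is (−sin φ cos λ, −sin φ sin λ, cos φ), giving ΔN = -119.481 + 265.460 + 103.702 = 249.68 m.

ΔN = 249.7 m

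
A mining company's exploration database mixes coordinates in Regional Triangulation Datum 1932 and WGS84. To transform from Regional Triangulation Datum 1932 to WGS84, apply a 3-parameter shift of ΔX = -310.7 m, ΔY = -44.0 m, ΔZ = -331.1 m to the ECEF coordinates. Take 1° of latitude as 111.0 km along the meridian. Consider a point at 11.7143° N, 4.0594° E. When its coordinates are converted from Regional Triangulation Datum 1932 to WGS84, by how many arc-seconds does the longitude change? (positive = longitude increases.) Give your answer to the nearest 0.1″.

Δλ = -0.7″

sin φ = 0.203032, cos φ = 0.979172, sin λ = 0.070791, cos λ = 0.997491.
East component: ΔE = −sin λ·ΔX + cos λ·ΔY = −(0.070791)(-310.7) + (0.997491)(-44.0) = -21.89 m.
1° of latitude spans 111000 m; at latitude φ, 1° of longitude spans that × cos φ = 108688.1 m, so Δλ = -21.89 / 108688.1 × 3600 = -0.725″.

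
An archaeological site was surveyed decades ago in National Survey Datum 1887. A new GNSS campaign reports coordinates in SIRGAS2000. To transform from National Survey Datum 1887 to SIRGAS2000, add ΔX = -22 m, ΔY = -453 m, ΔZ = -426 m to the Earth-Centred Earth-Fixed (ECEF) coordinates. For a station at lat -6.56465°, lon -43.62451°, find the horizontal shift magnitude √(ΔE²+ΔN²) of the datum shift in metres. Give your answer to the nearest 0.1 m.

518.9 m

At φ = -6.56465°, λ = -43.62451°: sin φ = -0.114324, cos φ = 0.993443, sin λ = -0.689929, cos λ = 0.723877.
ΔE = −sin λ·ΔX + cos λ·ΔY = −(-0.689929)·(-22) + (0.723877)·(-453) = -343.09 m.
ΔN = −sin φ cos λ·ΔX − sin φ sin λ·ΔY + cos φ·ΔZ = −(-0.114324)(0.723877)(-22) − (-0.114324)(-0.689929)(-453) + (0.993443)(-426) = -389.30 m.
Horizontal magnitude = √(ΔE² + ΔN²) = √((-343.09)² + (-389.30)²) = 518.91 m.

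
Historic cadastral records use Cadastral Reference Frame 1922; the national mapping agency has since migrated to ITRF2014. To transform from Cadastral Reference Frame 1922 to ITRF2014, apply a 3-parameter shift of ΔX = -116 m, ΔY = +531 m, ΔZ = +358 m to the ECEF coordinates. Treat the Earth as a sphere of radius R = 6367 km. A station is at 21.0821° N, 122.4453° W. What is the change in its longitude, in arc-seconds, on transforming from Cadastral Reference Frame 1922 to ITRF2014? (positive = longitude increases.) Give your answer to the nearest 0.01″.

Δλ = -13.29″

sin φ = 0.359705, cos φ = 0.933066, sin λ = -0.843904, cos λ = -0.536494.
East component: ΔE = −sin λ·ΔX + cos λ·ΔY = −(-0.843904)(-116) + (-0.536494)(531) = -382.77 m.
1° of latitude spans πR/180 = 111125 m; at latitude φ, 1° of longitude spans that × cos φ = 103687.1 m, so Δλ = -382.77 / 103687.1 × 3600 = -13.290″.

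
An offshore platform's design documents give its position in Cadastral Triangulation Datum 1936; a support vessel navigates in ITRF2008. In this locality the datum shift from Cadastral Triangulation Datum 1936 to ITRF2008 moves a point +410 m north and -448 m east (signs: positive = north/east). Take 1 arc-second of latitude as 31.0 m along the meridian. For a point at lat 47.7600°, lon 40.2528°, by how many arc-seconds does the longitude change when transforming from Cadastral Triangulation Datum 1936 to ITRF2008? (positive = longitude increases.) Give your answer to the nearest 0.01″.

At latitude 47.7600°, cos φ = 0.672238.
1″ of longitude at this latitude = 31.00 × cos φ = 20.8394 m, so Δλ = -448.0 / 20.8394 = -21.498″.

Δλ = -21.50″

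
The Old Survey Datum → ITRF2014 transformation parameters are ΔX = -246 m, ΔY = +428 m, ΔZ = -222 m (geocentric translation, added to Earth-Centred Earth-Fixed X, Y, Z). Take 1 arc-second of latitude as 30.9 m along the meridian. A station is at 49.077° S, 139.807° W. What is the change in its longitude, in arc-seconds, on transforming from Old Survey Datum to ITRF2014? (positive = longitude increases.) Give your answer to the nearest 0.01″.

Δλ = -24.00″

sin φ = -0.755591, cos φ = 0.655044, sin λ = -0.645364, cos λ = -0.763875.
East component: ΔE = −sin λ·ΔX + cos λ·ΔY = −(-0.645364)(-246) + (-0.763875)(428) = -485.70 m.
1° of latitude spans 3600 × 30.90 = 111240 m; at latitude φ, 1° of longitude spans that × cos φ = 72867.1 m, so Δλ = -485.70 / 72867.1 × 3600 = -23.996″.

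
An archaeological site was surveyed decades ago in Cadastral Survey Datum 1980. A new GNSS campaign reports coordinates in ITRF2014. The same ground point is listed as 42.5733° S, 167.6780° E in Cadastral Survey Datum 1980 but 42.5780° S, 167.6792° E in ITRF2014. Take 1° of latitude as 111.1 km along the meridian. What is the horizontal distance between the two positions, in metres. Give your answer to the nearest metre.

531 m

Δφ = -42.5780° − -42.5733° = -0.0047°; Δλ = 167.6792° − 167.6780° = +0.0012°.
ΔN = Δφ × 111100 = -522.2 m; ΔE = Δλ × 111100 × cos(-42.5733°) = +0.0012 × 111100 × 0.736412 = 98.2 m.
Distance = √(ΔE² + ΔN²) = √(98.2² + (-522.2)²) = 531.3 m.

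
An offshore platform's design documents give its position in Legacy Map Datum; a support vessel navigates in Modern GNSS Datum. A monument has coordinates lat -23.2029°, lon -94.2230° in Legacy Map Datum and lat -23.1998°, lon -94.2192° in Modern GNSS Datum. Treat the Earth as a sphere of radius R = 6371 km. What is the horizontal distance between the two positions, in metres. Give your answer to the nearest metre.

Δφ = -23.1998° − -23.2029° = +0.0031°; Δλ = -94.2192° − -94.2230° = +0.0038°.
1° along a meridian = πR/180 = 111195 m.
ΔN = Δφ × 111195 = 344.7 m; ΔE = Δλ × 111195 × cos(-23.2029°) = +0.0038 × 111195 × 0.919115 = 388.4 m.
Distance = √(ΔE² + ΔN²) = √(388.4² + 344.7²) = 519.3 m.

519 m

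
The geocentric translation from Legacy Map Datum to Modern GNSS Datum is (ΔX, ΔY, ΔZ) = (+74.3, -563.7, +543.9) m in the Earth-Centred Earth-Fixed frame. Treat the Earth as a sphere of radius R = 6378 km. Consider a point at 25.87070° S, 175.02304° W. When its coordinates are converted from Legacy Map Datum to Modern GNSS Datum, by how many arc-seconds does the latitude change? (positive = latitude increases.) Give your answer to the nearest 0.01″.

Δφ = 15.47″

sin φ = -0.436342, cos φ = 0.899781, sin λ = -0.086755, cos λ = -0.996230.
North component: ΔN = −sin φ cos λ·ΔX − sin φ sin λ·ΔY + cos φ·ΔZ = −(-0.436342)(-0.996230)(74.3) − (-0.436342)(-0.086755)(-563.7) + (0.899781)(543.9) = 478.43 m.
1° of latitude spans πR/180 = 111317 m, so Δφ = 478.43 / 111317 × 3600 = 15.473″.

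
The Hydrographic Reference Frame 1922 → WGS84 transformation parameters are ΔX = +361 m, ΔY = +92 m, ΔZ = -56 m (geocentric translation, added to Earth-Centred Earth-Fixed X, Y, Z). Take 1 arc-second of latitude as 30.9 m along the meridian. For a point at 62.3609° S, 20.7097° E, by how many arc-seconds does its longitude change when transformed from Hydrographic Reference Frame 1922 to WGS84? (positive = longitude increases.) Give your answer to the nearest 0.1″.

Δλ = -2.9″

sin φ = -0.885887, cos φ = 0.463901, sin λ = 0.353633, cos λ = 0.935384.
East component: ΔE = −sin λ·ΔX + cos λ·ΔY = −(0.353633)(361) + (0.935384)(92) = -41.61 m.
1° of latitude spans 3600 × 30.90 = 111240 m; at latitude φ, 1° of longitude spans that × cos φ = 51604.3 m, so Δλ = -41.61 / 51604.3 × 3600 = -2.903″.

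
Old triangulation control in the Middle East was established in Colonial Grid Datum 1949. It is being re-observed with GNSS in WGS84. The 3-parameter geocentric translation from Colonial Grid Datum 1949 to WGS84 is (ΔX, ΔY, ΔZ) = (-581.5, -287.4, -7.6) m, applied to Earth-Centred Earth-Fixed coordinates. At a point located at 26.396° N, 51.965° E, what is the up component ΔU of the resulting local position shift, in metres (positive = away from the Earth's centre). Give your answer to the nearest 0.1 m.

ΔU = -527.1 m

The local up (radial) axis is (cos φ cos λ, cos φ sin λ, sin φ), giving ΔU = -320.933 − 202.766 − 3.379 = -527.08 m.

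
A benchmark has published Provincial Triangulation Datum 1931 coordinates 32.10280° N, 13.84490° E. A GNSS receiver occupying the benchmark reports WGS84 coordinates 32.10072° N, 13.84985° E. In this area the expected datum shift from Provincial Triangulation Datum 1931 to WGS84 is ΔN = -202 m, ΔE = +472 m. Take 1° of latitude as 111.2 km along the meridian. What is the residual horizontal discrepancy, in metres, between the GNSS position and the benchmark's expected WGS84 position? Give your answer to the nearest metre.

Observed coordinate differences: Δφ = -0.00208°, Δλ = +0.00495°.
Converting to metres (1° lat = 111200 m, cos φ = 0.847096): observed ΔN = -231.3 m, observed ΔE = 466.3 m.
Subtracting the expected shift leaves a residual of -231.3 − (-202) = -29.3 m north and 466.3 − (472) = -5.7 m east.
Residual distance = √((-29.3)² + (-5.7)²) = 29.9 m.

30 m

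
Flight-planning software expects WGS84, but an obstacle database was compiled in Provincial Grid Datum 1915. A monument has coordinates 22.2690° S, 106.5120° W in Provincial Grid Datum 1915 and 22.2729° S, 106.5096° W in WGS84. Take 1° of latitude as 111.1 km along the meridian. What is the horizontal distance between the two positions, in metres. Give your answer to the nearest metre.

Δφ = -22.2729° − -22.2690° = -0.0039°; Δλ = -106.5096° − -106.5120° = +0.0024°.
ΔN = Δφ × 111100 = -433.3 m; ΔE = Δλ × 111100 × cos(-22.2690°) = +0.0024 × 111100 × 0.925415 = 246.8 m.
Distance = √(ΔE² + ΔN²) = √(246.8² + (-433.3)²) = 498.6 m.

499 m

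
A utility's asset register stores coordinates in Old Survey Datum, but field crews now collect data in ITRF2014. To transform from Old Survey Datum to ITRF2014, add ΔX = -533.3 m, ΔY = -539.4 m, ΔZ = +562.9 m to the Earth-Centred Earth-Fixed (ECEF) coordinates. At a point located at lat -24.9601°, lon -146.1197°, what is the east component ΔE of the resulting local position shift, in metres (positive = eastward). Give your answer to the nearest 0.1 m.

At φ = -24.9601°, λ = -146.1197°: sin φ = -0.421987, cos φ = 0.906602, sin λ = -0.557460, cos λ = -0.830204.
ΔE = −sin λ·ΔX + cos λ·ΔY = −(-0.557460)·(-533.3) + (-0.830204)·(-539.4) = 150.52 m.

ΔE = 150.5 m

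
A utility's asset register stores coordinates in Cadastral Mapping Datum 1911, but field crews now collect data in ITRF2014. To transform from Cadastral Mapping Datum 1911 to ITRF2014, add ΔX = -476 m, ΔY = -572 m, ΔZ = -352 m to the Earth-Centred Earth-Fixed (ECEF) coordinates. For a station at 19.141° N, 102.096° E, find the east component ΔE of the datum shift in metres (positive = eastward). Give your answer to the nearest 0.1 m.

ΔE = 585.3 m

At φ = 19.141°, λ = 102.096°: sin φ = 0.327894, cos φ = 0.944715, sin λ = 0.977798, cos λ = -0.209550.
ΔE = −sin λ·ΔX + cos λ·ΔY = −(0.977798)·(-476) + (-0.209550)·(-572) = 585.29 m.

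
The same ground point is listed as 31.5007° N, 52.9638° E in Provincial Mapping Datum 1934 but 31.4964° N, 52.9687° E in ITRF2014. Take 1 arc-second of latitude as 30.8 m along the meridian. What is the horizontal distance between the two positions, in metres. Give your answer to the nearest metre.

Δφ = 31.4964° − 31.5007° = -0.0043°; Δλ = 52.9687° − 52.9638° = +0.0049°.
1° of latitude = 3600 × 30.80 = 110880 m.
ΔN = Δφ × 110880 = -476.8 m; ΔE = Δλ × 110880 × cos(31.5007°) = +0.0049 × 110880 × 0.852634 = 463.2 m.
Distance = √(ΔE² + ΔN²) = √(463.2² + (-476.8)²) = 664.8 m.

665 m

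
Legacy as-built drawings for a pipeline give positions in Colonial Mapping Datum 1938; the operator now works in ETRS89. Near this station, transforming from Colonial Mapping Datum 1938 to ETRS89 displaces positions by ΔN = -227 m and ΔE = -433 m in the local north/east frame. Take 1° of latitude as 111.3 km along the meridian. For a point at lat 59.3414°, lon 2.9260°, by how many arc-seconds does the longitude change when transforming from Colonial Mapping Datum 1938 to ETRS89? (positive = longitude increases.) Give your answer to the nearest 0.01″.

Δλ = -27.47″

At latitude 59.3414°, cos φ = 0.509921.
1° of longitude at this latitude = 111.3 × cos φ = 56.75 km, so Δλ = -433.0 / 56754.3 = -0.0076294° = -27.466″.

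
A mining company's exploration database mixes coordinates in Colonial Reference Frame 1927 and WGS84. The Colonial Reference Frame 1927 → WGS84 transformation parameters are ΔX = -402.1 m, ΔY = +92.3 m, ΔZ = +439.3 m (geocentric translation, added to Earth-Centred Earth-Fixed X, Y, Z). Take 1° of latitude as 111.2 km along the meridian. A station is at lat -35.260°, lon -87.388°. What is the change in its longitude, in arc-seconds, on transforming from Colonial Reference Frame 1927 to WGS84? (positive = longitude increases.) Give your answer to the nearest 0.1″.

sin φ = -0.577288, cos φ = 0.816541, sin λ = -0.998961, cos λ = 0.045572.
East component: ΔE = −sin λ·ΔX + cos λ·ΔY = −(-0.998961)(-402.1) + (0.045572)(92.3) = -397.48 m.
1° of latitude spans 111200 m; at latitude φ, 1° of longitude spans that × cos φ = 90799.3 m, so Δλ = -397.48 / 90799.3 × 3600 = -15.759″.

Δλ = -15.8″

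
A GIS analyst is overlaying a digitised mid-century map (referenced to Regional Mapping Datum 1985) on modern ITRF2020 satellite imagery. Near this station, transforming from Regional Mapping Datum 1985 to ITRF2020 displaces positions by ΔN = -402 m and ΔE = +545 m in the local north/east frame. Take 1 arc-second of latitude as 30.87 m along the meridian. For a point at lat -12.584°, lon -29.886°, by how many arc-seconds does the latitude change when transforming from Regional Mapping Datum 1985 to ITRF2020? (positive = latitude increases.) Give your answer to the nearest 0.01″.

Δφ = -13.02″

1″ of latitude = 30.87 m, so Δφ = -402.0 / 30.87 = -13.022″.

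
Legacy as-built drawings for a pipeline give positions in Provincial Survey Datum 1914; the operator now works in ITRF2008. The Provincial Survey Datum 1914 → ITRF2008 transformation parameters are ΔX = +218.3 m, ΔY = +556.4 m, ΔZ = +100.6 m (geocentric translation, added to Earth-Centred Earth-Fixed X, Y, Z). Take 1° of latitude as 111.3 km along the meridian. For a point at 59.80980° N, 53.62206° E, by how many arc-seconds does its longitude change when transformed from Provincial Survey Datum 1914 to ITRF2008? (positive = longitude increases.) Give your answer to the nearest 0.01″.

sin φ = 0.864361, cos φ = 0.502872, sin λ = 0.805122, cos λ = 0.593109.
East component: ΔE = −sin λ·ΔX + cos λ·ΔY = −(0.805122)(218.3) + (0.593109)(556.4) = 154.25 m.
1° of latitude spans 111300 m; at latitude φ, 1° of longitude spans that × cos φ = 55969.7 m, so Δλ = 154.25 / 55969.7 × 3600 = 9.921″.

Δλ = 9.92″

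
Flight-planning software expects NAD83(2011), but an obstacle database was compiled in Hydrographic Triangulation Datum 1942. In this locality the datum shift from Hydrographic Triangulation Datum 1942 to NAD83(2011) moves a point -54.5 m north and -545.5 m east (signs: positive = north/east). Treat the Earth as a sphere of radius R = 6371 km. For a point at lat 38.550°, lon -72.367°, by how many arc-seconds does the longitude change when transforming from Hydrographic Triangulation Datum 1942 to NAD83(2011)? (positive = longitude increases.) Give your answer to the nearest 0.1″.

At latitude 38.550°, cos φ = 0.782065.
One radian of longitude at latitude φ spans R cos φ, so Δλ = ΔE / (R cos φ) = -545.5 / (6371000 × 0.782065) = -1.0948e-04 rad = -22.582″.

Δλ = -22.6″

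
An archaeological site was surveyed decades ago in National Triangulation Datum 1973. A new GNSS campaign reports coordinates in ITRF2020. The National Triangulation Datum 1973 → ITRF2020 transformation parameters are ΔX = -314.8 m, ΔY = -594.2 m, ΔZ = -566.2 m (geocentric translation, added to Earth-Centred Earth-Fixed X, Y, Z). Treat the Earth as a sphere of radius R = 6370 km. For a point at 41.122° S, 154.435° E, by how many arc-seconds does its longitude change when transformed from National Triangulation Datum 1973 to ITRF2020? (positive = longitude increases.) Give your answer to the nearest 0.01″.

Δλ = 28.88″

sin φ = -0.657665, cos φ = 0.753311, sin λ = 0.431535, cos λ = -0.902096.
East component: ΔE = −sin λ·ΔX + cos λ·ΔY = −(0.431535)(-314.8) + (-0.902096)(-594.2) = 671.87 m.
1° of latitude spans πR/180 = 111177 m; at latitude φ, 1° of longitude spans that × cos φ = 83751.2 m, so Δλ = 671.87 / 83751.2 × 3600 = 28.880″.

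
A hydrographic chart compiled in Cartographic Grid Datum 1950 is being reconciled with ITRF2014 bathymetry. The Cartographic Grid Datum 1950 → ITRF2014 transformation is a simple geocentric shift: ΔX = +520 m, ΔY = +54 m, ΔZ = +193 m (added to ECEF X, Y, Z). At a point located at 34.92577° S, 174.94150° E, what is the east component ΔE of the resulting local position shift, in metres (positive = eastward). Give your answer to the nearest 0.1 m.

ΔE = -99.6 m

At φ = -34.92577°, λ = 174.94150°: sin φ = -0.572515, cos φ = 0.819894, sin λ = 0.088173, cos λ = -0.996105.
ΔE = −sin λ·ΔX + cos λ·ΔY = −(0.088173)·(520) + (-0.996105)·(54) = -99.64 m.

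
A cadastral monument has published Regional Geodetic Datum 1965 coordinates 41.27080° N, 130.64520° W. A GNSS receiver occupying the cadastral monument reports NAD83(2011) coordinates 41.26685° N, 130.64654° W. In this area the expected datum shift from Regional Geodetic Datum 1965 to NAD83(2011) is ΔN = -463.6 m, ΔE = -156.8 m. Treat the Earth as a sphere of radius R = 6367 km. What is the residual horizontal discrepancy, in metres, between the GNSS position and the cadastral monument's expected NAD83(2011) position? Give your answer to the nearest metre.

51 m

Observed coordinate differences: Δφ = -0.00395°, Δλ = -0.00134°.
Converting to metres (1° lat = 111125 m, cos φ = 0.751600): observed ΔN = -438.9 m, observed ΔE = -111.9 m.
Subtracting the expected shift leaves a residual of -438.9 − (-463.6) = 24.7 m north and -111.9 − (-156.8) = 44.9 m east.
Residual distance = √(24.7² + 44.9²) = 51.2 m.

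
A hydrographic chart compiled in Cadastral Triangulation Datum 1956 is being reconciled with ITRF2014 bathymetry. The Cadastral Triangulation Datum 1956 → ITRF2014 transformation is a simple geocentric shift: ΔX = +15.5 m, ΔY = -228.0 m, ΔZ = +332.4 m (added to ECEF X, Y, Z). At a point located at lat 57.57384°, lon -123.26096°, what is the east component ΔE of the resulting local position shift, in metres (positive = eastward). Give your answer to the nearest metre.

ΔE = 138 m

At φ = 57.57384°, λ = -123.26096°: sin φ = 0.844083, cos φ = 0.536212, sin λ = -0.836181, cos λ = -0.548453.
ΔE = −sin λ·ΔX + cos λ·ΔY = −(-0.836181)·(15.5) + (-0.548453)·(-228.0) = 138.01 m.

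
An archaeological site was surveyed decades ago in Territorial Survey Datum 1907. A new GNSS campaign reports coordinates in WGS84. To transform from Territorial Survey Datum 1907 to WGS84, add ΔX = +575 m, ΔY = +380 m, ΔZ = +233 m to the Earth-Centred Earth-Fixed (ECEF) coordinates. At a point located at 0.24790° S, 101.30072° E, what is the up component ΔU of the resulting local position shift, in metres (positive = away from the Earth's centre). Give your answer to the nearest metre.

ΔU = 259 m

At φ = -0.24790°, λ = 101.30072°: sin φ = -0.004327, cos φ = 0.999991, sin λ = 0.980612, cos λ = -0.195958.
ΔU = cos φ cos λ·ΔX + cos φ sin λ·ΔY + sin φ·ΔZ = (0.999991)(-0.195958)(575) + (0.999991)(0.980612)(380) + (-0.004327)(233) = 258.95 m.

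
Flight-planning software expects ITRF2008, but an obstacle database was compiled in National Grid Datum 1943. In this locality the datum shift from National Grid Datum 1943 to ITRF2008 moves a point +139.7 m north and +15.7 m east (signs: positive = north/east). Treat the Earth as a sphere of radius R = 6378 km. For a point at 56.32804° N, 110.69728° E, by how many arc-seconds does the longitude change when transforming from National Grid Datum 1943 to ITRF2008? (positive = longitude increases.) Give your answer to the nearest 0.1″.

At latitude 56.32804°, cos φ = 0.554437.
One radian of longitude at latitude φ spans R cos φ, so Δλ = ΔE / (R cos φ) = 15.7 / (6378000 × 0.554437) = 4.4398e-06 rad = 0.916″.

Δλ = 0.9″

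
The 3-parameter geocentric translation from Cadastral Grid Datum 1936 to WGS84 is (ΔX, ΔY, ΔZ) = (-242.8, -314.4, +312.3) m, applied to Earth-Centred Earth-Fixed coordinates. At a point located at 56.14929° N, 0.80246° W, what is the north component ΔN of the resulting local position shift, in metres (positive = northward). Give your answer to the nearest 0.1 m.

ΔN = 371.9 m

At φ = 56.14929°, λ = -0.80246°: sin φ = 0.830492, cos φ = 0.557031, sin λ = -0.014005, cos λ = 0.999902.
ΔN = −sin φ cos λ·ΔX − sin φ sin λ·ΔY + cos φ·ΔZ = −(0.830492)(0.999902)(-242.8) − (0.830492)(-0.014005)(-314.4) + (0.557031)(312.3) = 371.93 m.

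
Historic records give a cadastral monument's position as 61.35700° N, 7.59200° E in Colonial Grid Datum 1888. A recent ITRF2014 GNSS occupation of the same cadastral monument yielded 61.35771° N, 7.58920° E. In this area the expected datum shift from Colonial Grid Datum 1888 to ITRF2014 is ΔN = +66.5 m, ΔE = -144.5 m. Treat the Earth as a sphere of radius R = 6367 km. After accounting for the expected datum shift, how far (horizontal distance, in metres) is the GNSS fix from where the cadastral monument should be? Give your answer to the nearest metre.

13 m

Observed coordinate differences: Δφ = +0.00071°, Δλ = -0.00280°.
Converting to metres (1° lat = 111125 m, cos φ = 0.479351): observed ΔN = 78.9 m, observed ΔE = -149.2 m.
Subtracting the expected shift leaves a residual of 78.9 − (66.5) = 12.4 m north and -149.2 − (-144.5) = -4.7 m east.
Residual distance = √(12.4² + (-4.7)²) = 13.2 m.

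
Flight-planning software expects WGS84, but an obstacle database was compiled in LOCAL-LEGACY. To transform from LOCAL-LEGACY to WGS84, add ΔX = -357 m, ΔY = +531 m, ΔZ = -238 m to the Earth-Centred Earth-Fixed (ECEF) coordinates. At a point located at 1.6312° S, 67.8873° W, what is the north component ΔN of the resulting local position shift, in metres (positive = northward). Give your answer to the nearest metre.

ΔN = -256 m

The local north axis is (−sin φ cos λ, −sin φ sin λ, cos φ), giving ΔN = -3.825 − 14.004 − 237.904 = -255.73 m.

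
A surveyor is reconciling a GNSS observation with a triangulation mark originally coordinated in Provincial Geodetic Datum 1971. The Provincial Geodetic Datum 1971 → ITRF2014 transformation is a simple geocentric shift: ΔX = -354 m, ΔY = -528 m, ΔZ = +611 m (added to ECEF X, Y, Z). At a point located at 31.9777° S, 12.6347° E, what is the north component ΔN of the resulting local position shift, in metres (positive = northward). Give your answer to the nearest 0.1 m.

At φ = -31.9777°, λ = 12.6347°: sin φ = -0.529589, cos φ = 0.848254, sin λ = 0.218734, cos λ = 0.975784.
ΔN = −sin φ cos λ·ΔX − sin φ sin λ·ΔY + cos φ·ΔZ = −(-0.529589)(0.975784)(-354) − (-0.529589)(0.218734)(-528) + (0.848254)(611) = 274.19 m.

ΔN = 274.2 m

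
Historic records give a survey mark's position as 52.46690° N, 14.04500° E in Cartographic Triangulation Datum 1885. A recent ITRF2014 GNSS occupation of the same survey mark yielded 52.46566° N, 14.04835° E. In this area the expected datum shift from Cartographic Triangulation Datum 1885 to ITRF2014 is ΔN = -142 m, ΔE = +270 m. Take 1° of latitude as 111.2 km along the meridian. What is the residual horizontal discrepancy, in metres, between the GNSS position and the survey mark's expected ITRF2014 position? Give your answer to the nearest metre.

43 m

Observed coordinate differences: Δφ = -0.00124°, Δλ = +0.00335°.
Converting to metres (1° lat = 111200 m, cos φ = 0.609220): observed ΔN = -137.9 m, observed ΔE = 226.9 m.
Subtracting the expected shift leaves a residual of -137.9 − (-142) = 4.1 m north and 226.9 − (270) = -43.1 m east.
Residual distance = √(4.1² + (-43.1)²) = 43.2 m.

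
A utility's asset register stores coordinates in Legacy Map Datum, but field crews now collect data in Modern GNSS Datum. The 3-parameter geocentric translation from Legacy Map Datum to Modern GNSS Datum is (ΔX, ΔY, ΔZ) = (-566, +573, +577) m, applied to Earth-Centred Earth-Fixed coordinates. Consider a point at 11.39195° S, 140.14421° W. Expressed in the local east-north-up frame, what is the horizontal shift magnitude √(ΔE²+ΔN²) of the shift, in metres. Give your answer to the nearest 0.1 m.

At φ = -11.39195°, λ = -140.14421°: sin φ = -0.197520, cos φ = 0.980299, sin λ = -0.640857, cos λ = -0.767660.
ΔE = −sin λ·ΔX + cos λ·ΔY = −(-0.640857)·(-566) + (-0.767660)·(573) = -802.59 m.
ΔN = −sin φ cos λ·ΔX − sin φ sin λ·ΔY + cos φ·ΔZ = −(-0.197520)(-0.767660)(-566) − (-0.197520)(-0.640857)(573) + (0.980299)(577) = 578.92 m.
Horizontal magnitude = √(ΔE² + ΔN²) = √((-802.59)² + 578.92²) = 989.60 m.

989.6 m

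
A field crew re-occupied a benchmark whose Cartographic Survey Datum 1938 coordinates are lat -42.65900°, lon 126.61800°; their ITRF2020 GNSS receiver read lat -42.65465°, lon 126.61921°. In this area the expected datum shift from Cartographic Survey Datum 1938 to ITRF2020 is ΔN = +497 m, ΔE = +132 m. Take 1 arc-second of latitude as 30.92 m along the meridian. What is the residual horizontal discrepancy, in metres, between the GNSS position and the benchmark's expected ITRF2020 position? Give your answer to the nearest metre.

35 m

Observed coordinate differences: Δφ = +0.00435°, Δλ = +0.00121°.
Converting to metres (1° lat = 111312 m, cos φ = 0.735400): observed ΔN = 484.2 m, observed ΔE = 99.0 m.
Subtracting the expected shift leaves a residual of 484.2 − (497) = -12.8 m north and 99.0 − (132) = -33.0 m east.
Residual distance = √((-12.8)² + (-33.0)²) = 35.3 m.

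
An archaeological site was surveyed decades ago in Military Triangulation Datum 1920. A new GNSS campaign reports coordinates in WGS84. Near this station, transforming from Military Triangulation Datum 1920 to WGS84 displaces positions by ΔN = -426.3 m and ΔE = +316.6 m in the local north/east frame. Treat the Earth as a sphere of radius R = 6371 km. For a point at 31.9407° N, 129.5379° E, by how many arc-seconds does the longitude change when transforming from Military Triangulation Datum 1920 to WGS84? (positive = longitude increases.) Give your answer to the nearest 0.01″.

Δλ = 12.08″

At latitude 31.9407°, cos φ = 0.848596.
One radian of longitude at latitude φ spans R cos φ, so Δλ = ΔE / (R cos φ) = 316.6 / (6371000 × 0.848596) = 5.8560e-05 rad = 12.079″.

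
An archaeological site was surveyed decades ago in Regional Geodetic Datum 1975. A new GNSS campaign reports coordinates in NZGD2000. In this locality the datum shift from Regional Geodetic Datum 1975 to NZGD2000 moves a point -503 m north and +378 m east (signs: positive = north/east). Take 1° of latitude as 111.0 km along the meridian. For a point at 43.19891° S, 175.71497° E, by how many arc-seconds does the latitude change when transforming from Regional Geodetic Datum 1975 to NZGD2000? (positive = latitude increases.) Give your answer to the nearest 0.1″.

1° of latitude = 111.0 km, so Δφ = -503.0 / 111000 = -0.0045315° = -16.314″.

Δφ = -16.3″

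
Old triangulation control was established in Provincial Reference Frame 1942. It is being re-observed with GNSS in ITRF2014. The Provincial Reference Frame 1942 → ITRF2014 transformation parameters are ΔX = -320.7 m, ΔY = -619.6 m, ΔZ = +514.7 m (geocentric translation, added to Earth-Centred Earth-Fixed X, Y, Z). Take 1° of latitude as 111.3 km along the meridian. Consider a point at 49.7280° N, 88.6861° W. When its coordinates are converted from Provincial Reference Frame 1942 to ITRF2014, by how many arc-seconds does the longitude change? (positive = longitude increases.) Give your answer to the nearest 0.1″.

Δλ = -16.8″

sin φ = 0.762984, cos φ = 0.646417, sin λ = -0.999737, cos λ = 0.022930.
East component: ΔE = −sin λ·ΔX + cos λ·ΔY = −(-0.999737)(-320.7) + (0.022930)(-619.6) = -334.82 m.
1° of latitude spans 111300 m; at latitude φ, 1° of longitude spans that × cos φ = 71946.2 m, so Δλ = -334.82 / 71946.2 × 3600 = -16.754″.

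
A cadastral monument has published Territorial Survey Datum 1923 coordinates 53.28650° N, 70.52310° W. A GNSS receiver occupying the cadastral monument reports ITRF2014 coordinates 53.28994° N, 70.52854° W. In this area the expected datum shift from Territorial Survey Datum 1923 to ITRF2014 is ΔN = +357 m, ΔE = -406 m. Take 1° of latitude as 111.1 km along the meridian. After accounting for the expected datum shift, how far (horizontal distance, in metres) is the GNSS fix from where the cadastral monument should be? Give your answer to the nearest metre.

51 m

Observed coordinate differences: Δφ = +0.00344°, Δλ = -0.00544°.
Converting to metres (1° lat = 111100 m, cos φ = 0.597814): observed ΔN = 382.2 m, observed ΔE = -361.3 m.
Subtracting the expected shift leaves a residual of 382.2 − (357) = 25.2 m north and -361.3 − (-406) = 44.7 m east.
Residual distance = √(25.2² + 44.7²) = 51.3 m.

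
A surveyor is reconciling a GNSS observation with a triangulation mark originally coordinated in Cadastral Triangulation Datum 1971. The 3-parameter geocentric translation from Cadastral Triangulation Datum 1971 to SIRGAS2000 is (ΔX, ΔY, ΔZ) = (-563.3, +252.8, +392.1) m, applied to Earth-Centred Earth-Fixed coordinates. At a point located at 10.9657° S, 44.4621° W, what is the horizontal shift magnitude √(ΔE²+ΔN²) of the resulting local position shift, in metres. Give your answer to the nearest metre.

At φ = -10.9657°, λ = -44.4621°: sin φ = -0.190221, cos φ = 0.981741, sin λ = -0.700437, cos λ = 0.713714.
ΔE = −sin λ·ΔX + cos λ·ΔY = −(-0.700437)·(-563.3) + (0.713714)·(252.8) = -214.13 m.
ΔN = −sin φ cos λ·ΔX − sin φ sin λ·ΔY + cos φ·ΔZ = −(-0.190221)(0.713714)(-563.3) − (-0.190221)(-0.700437)(252.8) + (0.981741)(392.1) = 274.78 m.
Horizontal magnitude = √(ΔE² + ΔN²) = √((-214.13)² + 274.78²) = 348.36 m.

348 m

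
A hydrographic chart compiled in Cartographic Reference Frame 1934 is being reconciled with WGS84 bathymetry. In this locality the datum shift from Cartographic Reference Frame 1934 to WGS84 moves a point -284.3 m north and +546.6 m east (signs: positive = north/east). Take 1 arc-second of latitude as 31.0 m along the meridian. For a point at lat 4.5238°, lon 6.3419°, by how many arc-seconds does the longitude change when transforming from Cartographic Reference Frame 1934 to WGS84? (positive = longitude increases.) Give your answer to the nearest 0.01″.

At latitude 4.5238°, cos φ = 0.996885.
1″ of longitude at this latitude = 31.00 × cos φ = 30.9034 m, so Δλ = 546.6 / 30.9034 = 17.687″.

Δλ = 17.69″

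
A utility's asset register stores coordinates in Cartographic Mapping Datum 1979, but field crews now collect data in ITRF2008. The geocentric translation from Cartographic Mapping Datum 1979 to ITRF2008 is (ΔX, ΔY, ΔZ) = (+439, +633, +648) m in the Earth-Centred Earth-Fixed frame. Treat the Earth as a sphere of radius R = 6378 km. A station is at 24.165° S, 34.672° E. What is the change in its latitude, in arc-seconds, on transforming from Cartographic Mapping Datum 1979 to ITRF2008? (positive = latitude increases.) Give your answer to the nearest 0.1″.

Δφ = 28.7″

sin φ = -0.409366, cos φ = 0.912370, sin λ = 0.568878, cos λ = 0.822422.
North component: ΔN = −sin φ cos λ·ΔX − sin φ sin λ·ΔY + cos φ·ΔZ = −(-0.409366)(0.822422)(439) − (-0.409366)(0.568878)(633) + (0.912370)(648) = 886.43 m.
1° of latitude spans πR/180 = 111317 m, so Δφ = 886.43 / 111317 × 3600 = 28.667″.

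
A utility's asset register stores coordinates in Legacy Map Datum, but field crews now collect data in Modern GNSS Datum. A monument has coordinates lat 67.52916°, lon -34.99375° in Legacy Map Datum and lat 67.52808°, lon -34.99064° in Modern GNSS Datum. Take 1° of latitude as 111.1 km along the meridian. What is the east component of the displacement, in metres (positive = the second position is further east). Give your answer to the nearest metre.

Δφ = 67.52808° − 67.52916° = -0.00108°; Δλ = -34.99064° − -34.99375° = +0.00311°.
ΔN = Δφ × 111100 = -120.0 m; ΔE = Δλ × 111100 × cos(67.52916°) = +0.00311 × 111100 × 0.382213 = 132.1 m.

ΔE = 132 m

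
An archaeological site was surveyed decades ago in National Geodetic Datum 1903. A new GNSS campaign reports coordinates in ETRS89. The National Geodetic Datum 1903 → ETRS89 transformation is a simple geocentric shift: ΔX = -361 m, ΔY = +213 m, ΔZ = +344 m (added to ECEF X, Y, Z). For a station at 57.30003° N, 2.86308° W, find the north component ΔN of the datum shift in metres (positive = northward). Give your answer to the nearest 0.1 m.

ΔN = 498.2 m

The local north axis is (−sin φ cos λ, −sin φ sin λ, cos φ), giving ΔN = 303.406 + 8.953 + 185.843 = 498.20 m.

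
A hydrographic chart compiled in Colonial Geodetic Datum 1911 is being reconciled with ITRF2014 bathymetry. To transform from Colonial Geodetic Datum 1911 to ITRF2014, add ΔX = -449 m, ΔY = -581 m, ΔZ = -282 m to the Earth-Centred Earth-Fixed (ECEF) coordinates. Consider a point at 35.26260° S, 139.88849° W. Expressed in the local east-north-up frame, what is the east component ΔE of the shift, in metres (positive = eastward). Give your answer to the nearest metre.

ΔE = 155 m

At φ = -35.26260°, λ = -139.88849°: sin φ = -0.577325, cos φ = 0.816515, sin λ = -0.644277, cos λ = -0.764792.
ΔE = −sin λ·ΔX + cos λ·ΔY = −(-0.644277)·(-449) + (-0.764792)·(-581) = 155.06 m.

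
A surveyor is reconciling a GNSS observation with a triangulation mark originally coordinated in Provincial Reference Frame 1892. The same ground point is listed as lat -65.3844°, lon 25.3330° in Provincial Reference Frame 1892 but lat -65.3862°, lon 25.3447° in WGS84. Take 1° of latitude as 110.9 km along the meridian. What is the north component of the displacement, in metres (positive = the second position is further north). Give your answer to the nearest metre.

Δφ = -65.3862° − -65.3844° = -0.0018°; Δλ = 25.3447° − 25.3330° = +0.0117°.
ΔN = Δφ × 110900 = -199.6 m; ΔE = Δλ × 110900 × cos(-65.3844°) = +0.0117 × 110900 × 0.416528 = 540.5 m.

ΔN = -200 m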